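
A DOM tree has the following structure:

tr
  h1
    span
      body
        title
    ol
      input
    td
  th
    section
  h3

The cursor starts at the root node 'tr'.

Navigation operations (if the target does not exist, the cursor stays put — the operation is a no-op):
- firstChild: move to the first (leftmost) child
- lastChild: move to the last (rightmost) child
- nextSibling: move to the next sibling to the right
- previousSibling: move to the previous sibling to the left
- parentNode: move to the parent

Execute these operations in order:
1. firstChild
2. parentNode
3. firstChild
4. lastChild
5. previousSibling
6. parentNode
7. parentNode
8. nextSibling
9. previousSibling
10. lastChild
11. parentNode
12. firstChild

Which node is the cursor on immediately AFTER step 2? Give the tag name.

After 1 (firstChild): h1
After 2 (parentNode): tr

Answer: tr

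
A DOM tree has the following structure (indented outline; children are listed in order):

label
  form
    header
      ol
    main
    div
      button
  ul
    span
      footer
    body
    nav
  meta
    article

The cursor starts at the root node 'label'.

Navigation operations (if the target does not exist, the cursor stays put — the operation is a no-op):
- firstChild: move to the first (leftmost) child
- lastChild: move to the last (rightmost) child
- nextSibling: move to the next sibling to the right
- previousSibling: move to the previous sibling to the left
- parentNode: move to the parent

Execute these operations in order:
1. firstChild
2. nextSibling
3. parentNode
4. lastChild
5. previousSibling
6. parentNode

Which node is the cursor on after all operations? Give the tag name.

Answer: label

Derivation:
After 1 (firstChild): form
After 2 (nextSibling): ul
After 3 (parentNode): label
After 4 (lastChild): meta
After 5 (previousSibling): ul
After 6 (parentNode): label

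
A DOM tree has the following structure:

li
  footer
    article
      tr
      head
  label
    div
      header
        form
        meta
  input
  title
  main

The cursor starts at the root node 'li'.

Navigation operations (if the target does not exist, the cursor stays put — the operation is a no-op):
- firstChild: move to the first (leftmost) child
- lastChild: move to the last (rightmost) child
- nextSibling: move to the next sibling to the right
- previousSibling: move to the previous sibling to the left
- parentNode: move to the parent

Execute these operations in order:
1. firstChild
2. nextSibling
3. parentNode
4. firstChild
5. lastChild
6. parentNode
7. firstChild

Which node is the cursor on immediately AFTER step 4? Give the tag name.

After 1 (firstChild): footer
After 2 (nextSibling): label
After 3 (parentNode): li
After 4 (firstChild): footer

Answer: footer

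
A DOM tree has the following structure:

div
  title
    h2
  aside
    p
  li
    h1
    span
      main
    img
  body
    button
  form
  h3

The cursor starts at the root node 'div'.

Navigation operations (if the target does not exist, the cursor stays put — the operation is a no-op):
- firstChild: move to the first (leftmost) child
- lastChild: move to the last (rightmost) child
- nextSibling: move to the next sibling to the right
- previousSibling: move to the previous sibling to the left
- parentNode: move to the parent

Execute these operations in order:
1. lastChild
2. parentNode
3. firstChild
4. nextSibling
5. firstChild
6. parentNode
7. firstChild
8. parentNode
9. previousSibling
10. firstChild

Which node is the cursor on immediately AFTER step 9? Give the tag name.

After 1 (lastChild): h3
After 2 (parentNode): div
After 3 (firstChild): title
After 4 (nextSibling): aside
After 5 (firstChild): p
After 6 (parentNode): aside
After 7 (firstChild): p
After 8 (parentNode): aside
After 9 (previousSibling): title

Answer: title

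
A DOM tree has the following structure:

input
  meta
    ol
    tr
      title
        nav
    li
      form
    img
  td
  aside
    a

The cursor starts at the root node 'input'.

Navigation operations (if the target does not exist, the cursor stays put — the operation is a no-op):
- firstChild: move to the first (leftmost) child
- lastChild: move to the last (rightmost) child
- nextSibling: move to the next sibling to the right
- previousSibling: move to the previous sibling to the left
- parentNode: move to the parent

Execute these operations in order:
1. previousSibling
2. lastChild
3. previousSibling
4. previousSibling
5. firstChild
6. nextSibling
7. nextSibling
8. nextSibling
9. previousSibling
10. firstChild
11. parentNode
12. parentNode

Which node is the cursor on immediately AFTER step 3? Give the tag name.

After 1 (previousSibling): input (no-op, stayed)
After 2 (lastChild): aside
After 3 (previousSibling): td

Answer: td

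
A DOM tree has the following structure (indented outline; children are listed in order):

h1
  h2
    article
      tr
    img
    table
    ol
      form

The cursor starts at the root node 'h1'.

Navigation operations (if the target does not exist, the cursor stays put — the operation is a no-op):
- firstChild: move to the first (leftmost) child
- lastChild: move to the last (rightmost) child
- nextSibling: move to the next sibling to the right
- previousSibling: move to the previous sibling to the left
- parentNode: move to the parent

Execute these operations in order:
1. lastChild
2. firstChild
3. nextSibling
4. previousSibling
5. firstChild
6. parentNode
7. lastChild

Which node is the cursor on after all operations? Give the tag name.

Answer: tr

Derivation:
After 1 (lastChild): h2
After 2 (firstChild): article
After 3 (nextSibling): img
After 4 (previousSibling): article
After 5 (firstChild): tr
After 6 (parentNode): article
After 7 (lastChild): tr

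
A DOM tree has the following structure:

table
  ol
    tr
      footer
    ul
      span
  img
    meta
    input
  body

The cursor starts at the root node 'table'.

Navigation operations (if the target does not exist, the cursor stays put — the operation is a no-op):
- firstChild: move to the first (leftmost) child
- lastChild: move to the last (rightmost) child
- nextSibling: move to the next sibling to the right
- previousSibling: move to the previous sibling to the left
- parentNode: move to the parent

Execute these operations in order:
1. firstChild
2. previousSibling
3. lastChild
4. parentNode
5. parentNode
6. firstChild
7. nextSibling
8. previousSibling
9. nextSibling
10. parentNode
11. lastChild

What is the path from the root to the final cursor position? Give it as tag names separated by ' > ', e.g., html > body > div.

Answer: table > body

Derivation:
After 1 (firstChild): ol
After 2 (previousSibling): ol (no-op, stayed)
After 3 (lastChild): ul
After 4 (parentNode): ol
After 5 (parentNode): table
After 6 (firstChild): ol
After 7 (nextSibling): img
After 8 (previousSibling): ol
After 9 (nextSibling): img
After 10 (parentNode): table
After 11 (lastChild): body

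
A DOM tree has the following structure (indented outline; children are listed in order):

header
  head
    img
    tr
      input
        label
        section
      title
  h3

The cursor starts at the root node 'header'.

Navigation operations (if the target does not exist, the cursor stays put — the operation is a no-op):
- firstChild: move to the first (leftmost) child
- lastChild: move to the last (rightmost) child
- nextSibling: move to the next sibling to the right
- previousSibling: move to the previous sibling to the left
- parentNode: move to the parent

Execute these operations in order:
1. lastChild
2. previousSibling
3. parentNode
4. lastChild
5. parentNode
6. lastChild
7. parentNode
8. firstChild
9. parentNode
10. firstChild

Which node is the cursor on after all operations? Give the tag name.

After 1 (lastChild): h3
After 2 (previousSibling): head
After 3 (parentNode): header
After 4 (lastChild): h3
After 5 (parentNode): header
After 6 (lastChild): h3
After 7 (parentNode): header
After 8 (firstChild): head
After 9 (parentNode): header
After 10 (firstChild): head

Answer: head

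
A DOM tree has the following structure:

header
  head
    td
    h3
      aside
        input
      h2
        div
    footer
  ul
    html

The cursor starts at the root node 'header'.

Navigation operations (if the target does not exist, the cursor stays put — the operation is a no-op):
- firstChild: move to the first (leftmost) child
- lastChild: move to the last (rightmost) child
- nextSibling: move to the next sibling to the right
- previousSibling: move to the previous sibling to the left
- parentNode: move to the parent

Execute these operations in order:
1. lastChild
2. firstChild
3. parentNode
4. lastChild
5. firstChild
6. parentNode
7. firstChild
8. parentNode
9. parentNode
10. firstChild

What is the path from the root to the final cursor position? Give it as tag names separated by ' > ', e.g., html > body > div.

Answer: header > head

Derivation:
After 1 (lastChild): ul
After 2 (firstChild): html
After 3 (parentNode): ul
After 4 (lastChild): html
After 5 (firstChild): html (no-op, stayed)
After 6 (parentNode): ul
After 7 (firstChild): html
After 8 (parentNode): ul
After 9 (parentNode): header
After 10 (firstChild): head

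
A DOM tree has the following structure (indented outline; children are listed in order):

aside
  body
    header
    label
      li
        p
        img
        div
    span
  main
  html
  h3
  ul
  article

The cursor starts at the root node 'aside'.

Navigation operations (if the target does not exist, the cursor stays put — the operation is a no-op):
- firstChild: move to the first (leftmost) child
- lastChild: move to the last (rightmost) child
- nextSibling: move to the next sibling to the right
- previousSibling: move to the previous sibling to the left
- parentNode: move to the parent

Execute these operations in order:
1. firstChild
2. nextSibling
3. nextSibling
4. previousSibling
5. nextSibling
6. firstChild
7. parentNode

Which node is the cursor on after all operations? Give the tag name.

Answer: aside

Derivation:
After 1 (firstChild): body
After 2 (nextSibling): main
After 3 (nextSibling): html
After 4 (previousSibling): main
After 5 (nextSibling): html
After 6 (firstChild): html (no-op, stayed)
After 7 (parentNode): aside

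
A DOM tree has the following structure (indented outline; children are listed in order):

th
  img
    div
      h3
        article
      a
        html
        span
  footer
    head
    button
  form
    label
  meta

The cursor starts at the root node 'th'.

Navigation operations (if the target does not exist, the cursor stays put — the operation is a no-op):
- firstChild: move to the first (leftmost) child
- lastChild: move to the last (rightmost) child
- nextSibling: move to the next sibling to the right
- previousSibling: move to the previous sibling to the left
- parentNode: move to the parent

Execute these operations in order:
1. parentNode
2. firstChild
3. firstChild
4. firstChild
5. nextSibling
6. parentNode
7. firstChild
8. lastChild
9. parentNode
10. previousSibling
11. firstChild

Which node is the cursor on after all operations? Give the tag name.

Answer: article

Derivation:
After 1 (parentNode): th (no-op, stayed)
After 2 (firstChild): img
After 3 (firstChild): div
After 4 (firstChild): h3
After 5 (nextSibling): a
After 6 (parentNode): div
After 7 (firstChild): h3
After 8 (lastChild): article
After 9 (parentNode): h3
After 10 (previousSibling): h3 (no-op, stayed)
After 11 (firstChild): article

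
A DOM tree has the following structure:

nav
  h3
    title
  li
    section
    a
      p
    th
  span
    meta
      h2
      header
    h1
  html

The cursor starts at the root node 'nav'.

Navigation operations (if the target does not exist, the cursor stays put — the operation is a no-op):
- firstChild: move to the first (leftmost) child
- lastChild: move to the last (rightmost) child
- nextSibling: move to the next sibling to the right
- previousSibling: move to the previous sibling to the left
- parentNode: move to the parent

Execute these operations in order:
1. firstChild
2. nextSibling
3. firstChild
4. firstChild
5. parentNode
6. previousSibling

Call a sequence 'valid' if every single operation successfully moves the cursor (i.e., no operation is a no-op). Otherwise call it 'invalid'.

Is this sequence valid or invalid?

Answer: invalid

Derivation:
After 1 (firstChild): h3
After 2 (nextSibling): li
After 3 (firstChild): section
After 4 (firstChild): section (no-op, stayed)
After 5 (parentNode): li
After 6 (previousSibling): h3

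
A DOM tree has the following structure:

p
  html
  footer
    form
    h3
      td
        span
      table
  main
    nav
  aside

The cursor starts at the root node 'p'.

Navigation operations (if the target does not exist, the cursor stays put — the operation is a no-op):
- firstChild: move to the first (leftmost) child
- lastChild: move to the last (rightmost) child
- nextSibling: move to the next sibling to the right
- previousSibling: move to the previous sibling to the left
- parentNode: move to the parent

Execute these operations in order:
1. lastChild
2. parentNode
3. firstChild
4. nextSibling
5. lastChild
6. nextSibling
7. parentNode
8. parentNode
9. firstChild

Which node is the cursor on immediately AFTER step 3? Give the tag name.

After 1 (lastChild): aside
After 2 (parentNode): p
After 3 (firstChild): html

Answer: html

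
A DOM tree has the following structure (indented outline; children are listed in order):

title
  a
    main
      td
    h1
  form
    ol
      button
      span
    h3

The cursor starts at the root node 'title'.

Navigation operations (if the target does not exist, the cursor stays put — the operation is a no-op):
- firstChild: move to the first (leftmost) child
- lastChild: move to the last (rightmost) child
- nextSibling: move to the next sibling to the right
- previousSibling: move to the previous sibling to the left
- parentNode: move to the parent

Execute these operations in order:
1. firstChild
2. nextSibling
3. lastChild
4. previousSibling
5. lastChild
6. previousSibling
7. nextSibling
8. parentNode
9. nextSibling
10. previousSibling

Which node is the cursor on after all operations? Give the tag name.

Answer: ol

Derivation:
After 1 (firstChild): a
After 2 (nextSibling): form
After 3 (lastChild): h3
After 4 (previousSibling): ol
After 5 (lastChild): span
After 6 (previousSibling): button
After 7 (nextSibling): span
After 8 (parentNode): ol
After 9 (nextSibling): h3
After 10 (previousSibling): ol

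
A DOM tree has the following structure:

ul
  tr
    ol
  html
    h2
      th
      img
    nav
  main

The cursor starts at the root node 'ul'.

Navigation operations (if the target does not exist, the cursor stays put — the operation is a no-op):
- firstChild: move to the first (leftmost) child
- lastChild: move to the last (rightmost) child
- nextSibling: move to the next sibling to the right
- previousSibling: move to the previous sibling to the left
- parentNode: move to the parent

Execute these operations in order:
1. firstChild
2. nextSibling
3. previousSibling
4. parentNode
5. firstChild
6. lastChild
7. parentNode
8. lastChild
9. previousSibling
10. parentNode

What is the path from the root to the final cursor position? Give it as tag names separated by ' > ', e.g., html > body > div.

Answer: ul > tr

Derivation:
After 1 (firstChild): tr
After 2 (nextSibling): html
After 3 (previousSibling): tr
After 4 (parentNode): ul
After 5 (firstChild): tr
After 6 (lastChild): ol
After 7 (parentNode): tr
After 8 (lastChild): ol
After 9 (previousSibling): ol (no-op, stayed)
After 10 (parentNode): tr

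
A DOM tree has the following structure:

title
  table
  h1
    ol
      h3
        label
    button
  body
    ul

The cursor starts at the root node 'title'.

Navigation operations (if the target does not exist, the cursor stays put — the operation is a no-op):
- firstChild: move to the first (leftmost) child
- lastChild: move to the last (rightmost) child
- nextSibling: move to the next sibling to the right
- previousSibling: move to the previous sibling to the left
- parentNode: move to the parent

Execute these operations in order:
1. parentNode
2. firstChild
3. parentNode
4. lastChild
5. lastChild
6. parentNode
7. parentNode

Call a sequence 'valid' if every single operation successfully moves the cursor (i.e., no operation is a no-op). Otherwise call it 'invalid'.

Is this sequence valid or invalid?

Answer: invalid

Derivation:
After 1 (parentNode): title (no-op, stayed)
After 2 (firstChild): table
After 3 (parentNode): title
After 4 (lastChild): body
After 5 (lastChild): ul
After 6 (parentNode): body
After 7 (parentNode): title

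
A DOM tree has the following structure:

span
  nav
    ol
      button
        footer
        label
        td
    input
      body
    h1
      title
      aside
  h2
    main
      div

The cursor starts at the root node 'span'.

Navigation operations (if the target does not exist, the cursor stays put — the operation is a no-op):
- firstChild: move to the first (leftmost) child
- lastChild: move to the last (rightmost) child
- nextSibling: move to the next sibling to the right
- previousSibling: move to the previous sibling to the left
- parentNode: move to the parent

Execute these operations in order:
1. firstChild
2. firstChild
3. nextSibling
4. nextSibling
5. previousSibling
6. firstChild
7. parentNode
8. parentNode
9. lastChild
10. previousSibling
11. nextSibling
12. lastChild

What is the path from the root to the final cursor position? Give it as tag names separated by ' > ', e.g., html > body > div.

Answer: span > nav > h1 > aside

Derivation:
After 1 (firstChild): nav
After 2 (firstChild): ol
After 3 (nextSibling): input
After 4 (nextSibling): h1
After 5 (previousSibling): input
After 6 (firstChild): body
After 7 (parentNode): input
After 8 (parentNode): nav
After 9 (lastChild): h1
After 10 (previousSibling): input
After 11 (nextSibling): h1
After 12 (lastChild): aside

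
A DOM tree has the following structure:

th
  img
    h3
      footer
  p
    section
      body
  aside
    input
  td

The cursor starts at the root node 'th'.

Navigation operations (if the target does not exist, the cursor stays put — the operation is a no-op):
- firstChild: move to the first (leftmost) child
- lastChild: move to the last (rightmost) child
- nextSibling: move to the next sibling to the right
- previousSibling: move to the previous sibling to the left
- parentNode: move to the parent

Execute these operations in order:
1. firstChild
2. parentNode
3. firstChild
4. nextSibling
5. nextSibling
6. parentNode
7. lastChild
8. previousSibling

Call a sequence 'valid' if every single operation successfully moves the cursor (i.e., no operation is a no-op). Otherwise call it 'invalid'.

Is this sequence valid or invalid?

Answer: valid

Derivation:
After 1 (firstChild): img
After 2 (parentNode): th
After 3 (firstChild): img
After 4 (nextSibling): p
After 5 (nextSibling): aside
After 6 (parentNode): th
After 7 (lastChild): td
After 8 (previousSibling): aside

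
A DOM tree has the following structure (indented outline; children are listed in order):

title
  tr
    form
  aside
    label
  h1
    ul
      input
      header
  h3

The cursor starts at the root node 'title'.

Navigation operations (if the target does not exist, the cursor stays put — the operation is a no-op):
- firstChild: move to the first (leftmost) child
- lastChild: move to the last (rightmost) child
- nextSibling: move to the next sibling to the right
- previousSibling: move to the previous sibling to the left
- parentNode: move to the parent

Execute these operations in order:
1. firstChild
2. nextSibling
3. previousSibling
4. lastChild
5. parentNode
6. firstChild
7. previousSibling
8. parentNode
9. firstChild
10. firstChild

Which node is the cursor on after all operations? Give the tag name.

After 1 (firstChild): tr
After 2 (nextSibling): aside
After 3 (previousSibling): tr
After 4 (lastChild): form
After 5 (parentNode): tr
After 6 (firstChild): form
After 7 (previousSibling): form (no-op, stayed)
After 8 (parentNode): tr
After 9 (firstChild): form
After 10 (firstChild): form (no-op, stayed)

Answer: form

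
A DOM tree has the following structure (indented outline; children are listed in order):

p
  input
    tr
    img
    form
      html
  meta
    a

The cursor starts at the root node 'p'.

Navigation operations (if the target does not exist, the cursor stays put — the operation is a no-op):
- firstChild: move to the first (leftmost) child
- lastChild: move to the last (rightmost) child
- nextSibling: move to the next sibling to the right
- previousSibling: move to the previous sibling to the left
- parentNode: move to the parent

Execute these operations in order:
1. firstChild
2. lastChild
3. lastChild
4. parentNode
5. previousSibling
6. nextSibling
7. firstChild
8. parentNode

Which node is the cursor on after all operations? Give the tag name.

After 1 (firstChild): input
After 2 (lastChild): form
After 3 (lastChild): html
After 4 (parentNode): form
After 5 (previousSibling): img
After 6 (nextSibling): form
After 7 (firstChild): html
After 8 (parentNode): form

Answer: form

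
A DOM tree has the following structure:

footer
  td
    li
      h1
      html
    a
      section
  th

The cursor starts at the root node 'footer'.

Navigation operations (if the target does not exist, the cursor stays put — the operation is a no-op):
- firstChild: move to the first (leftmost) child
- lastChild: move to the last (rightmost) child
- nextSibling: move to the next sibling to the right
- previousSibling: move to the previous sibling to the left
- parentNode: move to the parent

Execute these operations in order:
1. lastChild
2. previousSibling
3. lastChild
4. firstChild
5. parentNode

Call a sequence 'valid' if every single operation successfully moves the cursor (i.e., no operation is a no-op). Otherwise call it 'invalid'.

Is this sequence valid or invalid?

After 1 (lastChild): th
After 2 (previousSibling): td
After 3 (lastChild): a
After 4 (firstChild): section
After 5 (parentNode): a

Answer: valid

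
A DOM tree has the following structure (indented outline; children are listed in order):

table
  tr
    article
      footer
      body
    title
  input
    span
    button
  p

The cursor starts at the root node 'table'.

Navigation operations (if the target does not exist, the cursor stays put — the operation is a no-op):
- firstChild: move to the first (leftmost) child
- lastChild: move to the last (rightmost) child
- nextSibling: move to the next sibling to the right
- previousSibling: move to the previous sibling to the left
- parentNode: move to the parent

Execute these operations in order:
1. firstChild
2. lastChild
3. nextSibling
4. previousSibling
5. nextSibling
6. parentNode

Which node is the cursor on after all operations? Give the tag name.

After 1 (firstChild): tr
After 2 (lastChild): title
After 3 (nextSibling): title (no-op, stayed)
After 4 (previousSibling): article
After 5 (nextSibling): title
After 6 (parentNode): tr

Answer: tr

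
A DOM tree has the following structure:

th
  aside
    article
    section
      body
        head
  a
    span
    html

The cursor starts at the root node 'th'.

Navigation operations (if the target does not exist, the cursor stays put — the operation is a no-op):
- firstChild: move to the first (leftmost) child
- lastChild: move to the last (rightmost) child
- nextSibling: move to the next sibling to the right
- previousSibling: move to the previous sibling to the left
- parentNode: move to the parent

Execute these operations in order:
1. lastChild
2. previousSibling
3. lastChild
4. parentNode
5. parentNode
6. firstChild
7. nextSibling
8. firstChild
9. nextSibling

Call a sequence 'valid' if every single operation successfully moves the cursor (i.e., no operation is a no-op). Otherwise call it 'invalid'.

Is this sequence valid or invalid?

After 1 (lastChild): a
After 2 (previousSibling): aside
After 3 (lastChild): section
After 4 (parentNode): aside
After 5 (parentNode): th
After 6 (firstChild): aside
After 7 (nextSibling): a
After 8 (firstChild): span
After 9 (nextSibling): html

Answer: valid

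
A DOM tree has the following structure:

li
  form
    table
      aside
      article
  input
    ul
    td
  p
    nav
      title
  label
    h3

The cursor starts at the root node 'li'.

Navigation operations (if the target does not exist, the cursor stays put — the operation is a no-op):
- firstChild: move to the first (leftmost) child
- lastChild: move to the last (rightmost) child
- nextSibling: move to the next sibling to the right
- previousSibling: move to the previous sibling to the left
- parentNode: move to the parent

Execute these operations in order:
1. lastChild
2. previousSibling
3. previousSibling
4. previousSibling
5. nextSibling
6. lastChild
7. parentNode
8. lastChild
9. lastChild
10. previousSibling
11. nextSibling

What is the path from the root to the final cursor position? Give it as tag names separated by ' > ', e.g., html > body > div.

Answer: li > input > td

Derivation:
After 1 (lastChild): label
After 2 (previousSibling): p
After 3 (previousSibling): input
After 4 (previousSibling): form
After 5 (nextSibling): input
After 6 (lastChild): td
After 7 (parentNode): input
After 8 (lastChild): td
After 9 (lastChild): td (no-op, stayed)
After 10 (previousSibling): ul
After 11 (nextSibling): td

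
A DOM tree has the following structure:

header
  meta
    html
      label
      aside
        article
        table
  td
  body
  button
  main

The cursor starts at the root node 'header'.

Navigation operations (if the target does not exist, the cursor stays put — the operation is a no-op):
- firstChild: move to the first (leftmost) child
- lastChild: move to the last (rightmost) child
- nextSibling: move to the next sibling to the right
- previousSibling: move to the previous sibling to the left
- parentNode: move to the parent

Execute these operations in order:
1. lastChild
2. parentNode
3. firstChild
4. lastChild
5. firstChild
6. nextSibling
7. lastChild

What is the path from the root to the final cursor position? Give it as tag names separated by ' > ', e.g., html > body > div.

Answer: header > meta > html > aside > table

Derivation:
After 1 (lastChild): main
After 2 (parentNode): header
After 3 (firstChild): meta
After 4 (lastChild): html
After 5 (firstChild): label
After 6 (nextSibling): aside
After 7 (lastChild): table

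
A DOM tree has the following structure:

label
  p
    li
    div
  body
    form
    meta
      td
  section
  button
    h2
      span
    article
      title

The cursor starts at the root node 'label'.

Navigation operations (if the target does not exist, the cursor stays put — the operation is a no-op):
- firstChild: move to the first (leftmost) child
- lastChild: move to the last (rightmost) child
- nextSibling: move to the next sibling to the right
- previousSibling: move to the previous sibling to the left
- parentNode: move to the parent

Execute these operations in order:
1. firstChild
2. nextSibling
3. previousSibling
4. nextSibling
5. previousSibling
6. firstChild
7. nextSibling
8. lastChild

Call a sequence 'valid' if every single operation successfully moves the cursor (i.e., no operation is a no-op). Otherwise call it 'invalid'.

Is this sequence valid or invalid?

After 1 (firstChild): p
After 2 (nextSibling): body
After 3 (previousSibling): p
After 4 (nextSibling): body
After 5 (previousSibling): p
After 6 (firstChild): li
After 7 (nextSibling): div
After 8 (lastChild): div (no-op, stayed)

Answer: invalid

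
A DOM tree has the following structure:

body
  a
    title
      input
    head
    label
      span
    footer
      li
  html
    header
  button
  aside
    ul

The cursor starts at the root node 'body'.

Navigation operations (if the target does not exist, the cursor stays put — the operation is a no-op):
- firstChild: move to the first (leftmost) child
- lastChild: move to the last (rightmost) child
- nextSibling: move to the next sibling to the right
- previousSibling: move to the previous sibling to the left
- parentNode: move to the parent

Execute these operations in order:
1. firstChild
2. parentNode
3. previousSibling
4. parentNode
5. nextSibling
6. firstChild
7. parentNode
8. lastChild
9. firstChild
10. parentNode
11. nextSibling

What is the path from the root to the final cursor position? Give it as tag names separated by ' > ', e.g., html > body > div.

Answer: body > aside

Derivation:
After 1 (firstChild): a
After 2 (parentNode): body
After 3 (previousSibling): body (no-op, stayed)
After 4 (parentNode): body (no-op, stayed)
After 5 (nextSibling): body (no-op, stayed)
After 6 (firstChild): a
After 7 (parentNode): body
After 8 (lastChild): aside
After 9 (firstChild): ul
After 10 (parentNode): aside
After 11 (nextSibling): aside (no-op, stayed)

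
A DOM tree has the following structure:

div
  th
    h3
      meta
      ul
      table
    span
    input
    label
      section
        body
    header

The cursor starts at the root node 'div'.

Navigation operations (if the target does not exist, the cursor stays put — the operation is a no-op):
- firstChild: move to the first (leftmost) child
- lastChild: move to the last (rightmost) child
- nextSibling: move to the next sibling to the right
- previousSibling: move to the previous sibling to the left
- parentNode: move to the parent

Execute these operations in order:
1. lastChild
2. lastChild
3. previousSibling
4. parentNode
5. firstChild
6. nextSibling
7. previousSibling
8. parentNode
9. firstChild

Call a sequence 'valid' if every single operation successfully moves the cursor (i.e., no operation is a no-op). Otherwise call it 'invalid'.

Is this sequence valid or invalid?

After 1 (lastChild): th
After 2 (lastChild): header
After 3 (previousSibling): label
After 4 (parentNode): th
After 5 (firstChild): h3
After 6 (nextSibling): span
After 7 (previousSibling): h3
After 8 (parentNode): th
After 9 (firstChild): h3

Answer: valid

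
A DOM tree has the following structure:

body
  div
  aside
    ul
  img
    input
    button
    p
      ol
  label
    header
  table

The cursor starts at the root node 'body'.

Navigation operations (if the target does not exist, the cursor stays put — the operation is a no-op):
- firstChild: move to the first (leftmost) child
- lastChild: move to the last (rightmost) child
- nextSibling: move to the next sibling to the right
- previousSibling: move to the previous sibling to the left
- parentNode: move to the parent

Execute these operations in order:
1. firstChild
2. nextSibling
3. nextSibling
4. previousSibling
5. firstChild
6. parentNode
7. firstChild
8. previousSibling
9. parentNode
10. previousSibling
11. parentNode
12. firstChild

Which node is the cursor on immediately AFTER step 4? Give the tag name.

Answer: aside

Derivation:
After 1 (firstChild): div
After 2 (nextSibling): aside
After 3 (nextSibling): img
After 4 (previousSibling): aside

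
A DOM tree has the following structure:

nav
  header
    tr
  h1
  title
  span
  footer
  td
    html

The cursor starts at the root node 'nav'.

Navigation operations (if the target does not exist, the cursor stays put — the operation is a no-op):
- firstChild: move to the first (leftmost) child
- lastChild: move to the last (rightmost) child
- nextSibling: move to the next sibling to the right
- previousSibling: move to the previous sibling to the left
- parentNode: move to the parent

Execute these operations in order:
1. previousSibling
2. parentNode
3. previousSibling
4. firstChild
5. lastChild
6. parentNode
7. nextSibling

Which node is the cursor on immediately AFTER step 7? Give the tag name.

After 1 (previousSibling): nav (no-op, stayed)
After 2 (parentNode): nav (no-op, stayed)
After 3 (previousSibling): nav (no-op, stayed)
After 4 (firstChild): header
After 5 (lastChild): tr
After 6 (parentNode): header
After 7 (nextSibling): h1

Answer: h1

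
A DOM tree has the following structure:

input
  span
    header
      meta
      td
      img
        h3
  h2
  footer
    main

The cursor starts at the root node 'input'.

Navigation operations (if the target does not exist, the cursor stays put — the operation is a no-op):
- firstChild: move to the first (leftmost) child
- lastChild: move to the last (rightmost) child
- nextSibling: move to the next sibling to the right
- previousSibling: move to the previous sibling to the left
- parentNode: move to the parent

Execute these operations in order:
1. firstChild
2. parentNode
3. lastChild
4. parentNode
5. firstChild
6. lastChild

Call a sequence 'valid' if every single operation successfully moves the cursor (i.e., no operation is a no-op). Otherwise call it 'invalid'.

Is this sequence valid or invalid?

After 1 (firstChild): span
After 2 (parentNode): input
After 3 (lastChild): footer
After 4 (parentNode): input
After 5 (firstChild): span
After 6 (lastChild): header

Answer: valid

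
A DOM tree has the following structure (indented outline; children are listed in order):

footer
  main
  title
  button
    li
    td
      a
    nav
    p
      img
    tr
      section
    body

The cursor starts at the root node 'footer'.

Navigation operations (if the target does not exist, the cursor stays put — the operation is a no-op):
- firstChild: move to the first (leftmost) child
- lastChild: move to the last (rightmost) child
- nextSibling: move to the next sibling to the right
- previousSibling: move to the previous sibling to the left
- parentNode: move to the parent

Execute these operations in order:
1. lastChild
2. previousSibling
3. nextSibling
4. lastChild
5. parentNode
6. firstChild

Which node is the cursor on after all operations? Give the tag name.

Answer: li

Derivation:
After 1 (lastChild): button
After 2 (previousSibling): title
After 3 (nextSibling): button
After 4 (lastChild): body
After 5 (parentNode): button
After 6 (firstChild): li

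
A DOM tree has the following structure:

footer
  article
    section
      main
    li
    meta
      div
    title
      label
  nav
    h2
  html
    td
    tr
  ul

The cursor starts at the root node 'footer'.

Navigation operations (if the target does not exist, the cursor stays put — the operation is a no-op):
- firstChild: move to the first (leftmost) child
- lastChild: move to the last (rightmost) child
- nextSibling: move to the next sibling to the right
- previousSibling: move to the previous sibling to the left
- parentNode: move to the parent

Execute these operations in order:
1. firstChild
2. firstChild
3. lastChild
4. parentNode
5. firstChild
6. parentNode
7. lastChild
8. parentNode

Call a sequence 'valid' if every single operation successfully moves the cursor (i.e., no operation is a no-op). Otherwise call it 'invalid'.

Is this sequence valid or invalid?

Answer: valid

Derivation:
After 1 (firstChild): article
After 2 (firstChild): section
After 3 (lastChild): main
After 4 (parentNode): section
After 5 (firstChild): main
After 6 (parentNode): section
After 7 (lastChild): main
After 8 (parentNode): section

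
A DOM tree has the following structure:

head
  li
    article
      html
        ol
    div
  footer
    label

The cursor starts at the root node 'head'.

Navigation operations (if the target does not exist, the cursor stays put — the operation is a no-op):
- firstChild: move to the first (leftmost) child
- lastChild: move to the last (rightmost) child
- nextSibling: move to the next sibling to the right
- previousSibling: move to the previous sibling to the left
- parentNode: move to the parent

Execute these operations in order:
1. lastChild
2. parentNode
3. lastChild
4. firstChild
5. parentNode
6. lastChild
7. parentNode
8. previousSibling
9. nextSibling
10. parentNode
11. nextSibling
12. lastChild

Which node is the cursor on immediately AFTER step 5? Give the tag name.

After 1 (lastChild): footer
After 2 (parentNode): head
After 3 (lastChild): footer
After 4 (firstChild): label
After 5 (parentNode): footer

Answer: footer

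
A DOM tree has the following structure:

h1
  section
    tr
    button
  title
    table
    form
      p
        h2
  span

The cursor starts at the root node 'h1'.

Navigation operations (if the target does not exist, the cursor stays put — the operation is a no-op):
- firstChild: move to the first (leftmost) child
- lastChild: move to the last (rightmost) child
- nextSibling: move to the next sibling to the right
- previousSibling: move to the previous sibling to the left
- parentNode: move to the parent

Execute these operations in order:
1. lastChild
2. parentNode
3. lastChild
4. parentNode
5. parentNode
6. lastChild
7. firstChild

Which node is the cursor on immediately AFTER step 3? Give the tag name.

After 1 (lastChild): span
After 2 (parentNode): h1
After 3 (lastChild): span

Answer: span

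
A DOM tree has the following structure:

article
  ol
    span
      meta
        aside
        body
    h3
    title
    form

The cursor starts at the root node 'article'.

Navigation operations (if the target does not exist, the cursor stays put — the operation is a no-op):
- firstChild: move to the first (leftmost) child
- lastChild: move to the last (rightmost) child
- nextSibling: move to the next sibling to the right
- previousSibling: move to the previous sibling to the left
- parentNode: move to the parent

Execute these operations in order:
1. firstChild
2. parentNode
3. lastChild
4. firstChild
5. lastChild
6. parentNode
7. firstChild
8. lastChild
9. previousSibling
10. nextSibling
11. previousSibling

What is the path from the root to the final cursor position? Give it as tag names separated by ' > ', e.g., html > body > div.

Answer: article > ol > span > meta > aside

Derivation:
After 1 (firstChild): ol
After 2 (parentNode): article
After 3 (lastChild): ol
After 4 (firstChild): span
After 5 (lastChild): meta
After 6 (parentNode): span
After 7 (firstChild): meta
After 8 (lastChild): body
After 9 (previousSibling): aside
After 10 (nextSibling): body
After 11 (previousSibling): aside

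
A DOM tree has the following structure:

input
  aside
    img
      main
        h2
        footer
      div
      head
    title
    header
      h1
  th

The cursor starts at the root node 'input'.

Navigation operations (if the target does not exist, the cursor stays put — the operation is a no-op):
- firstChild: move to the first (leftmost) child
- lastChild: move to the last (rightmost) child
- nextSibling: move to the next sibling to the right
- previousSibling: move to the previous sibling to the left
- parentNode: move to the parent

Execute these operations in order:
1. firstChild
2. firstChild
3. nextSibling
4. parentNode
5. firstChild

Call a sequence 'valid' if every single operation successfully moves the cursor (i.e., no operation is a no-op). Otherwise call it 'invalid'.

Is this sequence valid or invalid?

After 1 (firstChild): aside
After 2 (firstChild): img
After 3 (nextSibling): title
After 4 (parentNode): aside
After 5 (firstChild): img

Answer: valid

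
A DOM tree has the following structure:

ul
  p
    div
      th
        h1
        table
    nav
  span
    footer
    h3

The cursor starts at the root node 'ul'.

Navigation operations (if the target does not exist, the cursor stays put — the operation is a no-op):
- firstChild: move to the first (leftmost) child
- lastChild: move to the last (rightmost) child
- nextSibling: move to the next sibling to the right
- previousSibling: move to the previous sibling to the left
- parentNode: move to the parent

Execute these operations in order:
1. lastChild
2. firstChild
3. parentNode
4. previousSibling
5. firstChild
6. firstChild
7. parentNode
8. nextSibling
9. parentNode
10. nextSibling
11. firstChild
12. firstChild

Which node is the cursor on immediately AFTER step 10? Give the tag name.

Answer: span

Derivation:
After 1 (lastChild): span
After 2 (firstChild): footer
After 3 (parentNode): span
After 4 (previousSibling): p
After 5 (firstChild): div
After 6 (firstChild): th
After 7 (parentNode): div
After 8 (nextSibling): nav
After 9 (parentNode): p
After 10 (nextSibling): span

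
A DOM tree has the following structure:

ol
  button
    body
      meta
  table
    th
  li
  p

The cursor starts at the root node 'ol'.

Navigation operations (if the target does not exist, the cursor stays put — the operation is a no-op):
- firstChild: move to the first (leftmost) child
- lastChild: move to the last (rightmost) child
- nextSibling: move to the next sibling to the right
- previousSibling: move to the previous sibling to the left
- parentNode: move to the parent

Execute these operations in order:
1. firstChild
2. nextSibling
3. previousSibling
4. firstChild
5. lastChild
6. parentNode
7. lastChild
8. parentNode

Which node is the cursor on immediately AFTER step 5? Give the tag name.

After 1 (firstChild): button
After 2 (nextSibling): table
After 3 (previousSibling): button
After 4 (firstChild): body
After 5 (lastChild): meta

Answer: meta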